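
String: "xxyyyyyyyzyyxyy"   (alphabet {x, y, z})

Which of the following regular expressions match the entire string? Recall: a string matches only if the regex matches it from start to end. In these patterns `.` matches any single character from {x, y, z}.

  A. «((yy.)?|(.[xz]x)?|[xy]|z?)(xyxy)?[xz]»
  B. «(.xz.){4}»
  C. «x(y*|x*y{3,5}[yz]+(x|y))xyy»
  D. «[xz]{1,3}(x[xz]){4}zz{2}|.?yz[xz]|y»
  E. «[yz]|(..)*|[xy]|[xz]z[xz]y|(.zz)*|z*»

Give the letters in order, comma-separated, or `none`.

C

A → no match
B → no match
C → match
D → no match
E → no match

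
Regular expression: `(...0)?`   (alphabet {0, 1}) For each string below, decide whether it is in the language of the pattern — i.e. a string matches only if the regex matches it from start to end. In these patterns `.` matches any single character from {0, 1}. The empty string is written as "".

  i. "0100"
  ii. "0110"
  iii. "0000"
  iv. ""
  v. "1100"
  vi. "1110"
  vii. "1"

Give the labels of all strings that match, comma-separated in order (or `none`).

i → match
ii → match
iii → match
iv → match
v → match
vi → match
vii → no match

i, ii, iii, iv, v, vi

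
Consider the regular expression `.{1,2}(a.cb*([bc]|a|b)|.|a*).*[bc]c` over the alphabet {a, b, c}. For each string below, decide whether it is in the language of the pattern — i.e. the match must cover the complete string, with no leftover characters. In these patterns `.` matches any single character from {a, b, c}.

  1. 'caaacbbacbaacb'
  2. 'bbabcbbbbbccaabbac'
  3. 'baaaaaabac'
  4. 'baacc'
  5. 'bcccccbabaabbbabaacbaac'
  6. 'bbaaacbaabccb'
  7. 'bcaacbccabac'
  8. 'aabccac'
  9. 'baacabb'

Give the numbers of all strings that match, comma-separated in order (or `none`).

4

1 → no match — must end with 'c'
2 → no match
3 → no match
4 → match
5 → no match
6 → no match — must end with 'c'
7 → no match
8 → no match
9 → no match — must end with 'c'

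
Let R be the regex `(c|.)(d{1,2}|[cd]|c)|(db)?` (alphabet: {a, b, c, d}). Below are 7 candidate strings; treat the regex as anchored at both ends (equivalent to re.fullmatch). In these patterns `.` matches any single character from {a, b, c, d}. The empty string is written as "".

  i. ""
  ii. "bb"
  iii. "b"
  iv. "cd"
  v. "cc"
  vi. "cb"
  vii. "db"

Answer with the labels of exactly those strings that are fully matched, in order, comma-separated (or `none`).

i → match
ii → no match
iii → no match
iv → match
v → match
vi → no match
vii → match

i, iv, v, vii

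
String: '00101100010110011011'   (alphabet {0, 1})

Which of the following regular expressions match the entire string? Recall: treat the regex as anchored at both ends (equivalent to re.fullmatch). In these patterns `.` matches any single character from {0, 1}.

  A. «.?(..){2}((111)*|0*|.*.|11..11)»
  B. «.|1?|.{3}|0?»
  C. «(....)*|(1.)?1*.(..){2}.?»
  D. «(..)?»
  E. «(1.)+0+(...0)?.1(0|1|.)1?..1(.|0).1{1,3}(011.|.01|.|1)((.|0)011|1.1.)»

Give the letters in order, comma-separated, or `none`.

A, C

A → match
B → no match
C → match
D → no match
E → no match — must start with '1'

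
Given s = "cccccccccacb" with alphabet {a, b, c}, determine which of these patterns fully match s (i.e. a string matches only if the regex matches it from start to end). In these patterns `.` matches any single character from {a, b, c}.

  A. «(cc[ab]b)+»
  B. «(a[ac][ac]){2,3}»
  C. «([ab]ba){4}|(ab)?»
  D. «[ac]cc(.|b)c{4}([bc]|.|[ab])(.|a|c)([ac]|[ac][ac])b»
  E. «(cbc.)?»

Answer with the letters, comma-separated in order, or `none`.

A → no match
B → no match — must start with "a"
C → no match
D → match
E → no match

D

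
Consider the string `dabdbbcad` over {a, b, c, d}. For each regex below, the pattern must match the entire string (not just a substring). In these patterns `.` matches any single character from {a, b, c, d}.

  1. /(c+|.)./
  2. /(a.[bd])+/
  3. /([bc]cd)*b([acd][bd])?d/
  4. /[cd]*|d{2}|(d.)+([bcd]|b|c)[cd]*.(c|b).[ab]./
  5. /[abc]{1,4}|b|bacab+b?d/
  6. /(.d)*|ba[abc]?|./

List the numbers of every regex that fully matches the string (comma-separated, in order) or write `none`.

4

1 → no match
2 → no match — must start with `a`
3 → no match
4 → match
5 → no match
6 → no match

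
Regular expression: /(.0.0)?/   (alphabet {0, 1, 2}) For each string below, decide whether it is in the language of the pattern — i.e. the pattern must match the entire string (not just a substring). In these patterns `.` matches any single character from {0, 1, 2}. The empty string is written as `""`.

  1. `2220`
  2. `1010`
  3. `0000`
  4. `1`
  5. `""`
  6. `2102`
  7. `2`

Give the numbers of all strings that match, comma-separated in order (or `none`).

2, 3, 5

1 → no match
2 → match
3 → match
4 → no match
5 → match
6 → no match
7 → no match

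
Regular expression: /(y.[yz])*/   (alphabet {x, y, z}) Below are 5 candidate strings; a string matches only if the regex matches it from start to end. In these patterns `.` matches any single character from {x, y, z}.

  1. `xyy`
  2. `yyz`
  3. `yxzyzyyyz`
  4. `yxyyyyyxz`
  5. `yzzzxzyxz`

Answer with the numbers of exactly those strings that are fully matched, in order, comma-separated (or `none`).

2, 3, 4

1 → no match
2 → match
3 → match
4 → match
5 → no match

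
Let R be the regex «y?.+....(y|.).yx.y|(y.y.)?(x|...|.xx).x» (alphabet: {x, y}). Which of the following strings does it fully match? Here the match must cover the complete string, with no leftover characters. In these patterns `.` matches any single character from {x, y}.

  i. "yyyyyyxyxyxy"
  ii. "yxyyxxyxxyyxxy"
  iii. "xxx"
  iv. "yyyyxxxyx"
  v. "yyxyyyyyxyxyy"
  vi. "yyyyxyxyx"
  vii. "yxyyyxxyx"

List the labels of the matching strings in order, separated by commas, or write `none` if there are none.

ii, iii, iv, v, vi, vii

i → no match
ii → match
iii → match
iv → match
v → match
vi → match
vii → match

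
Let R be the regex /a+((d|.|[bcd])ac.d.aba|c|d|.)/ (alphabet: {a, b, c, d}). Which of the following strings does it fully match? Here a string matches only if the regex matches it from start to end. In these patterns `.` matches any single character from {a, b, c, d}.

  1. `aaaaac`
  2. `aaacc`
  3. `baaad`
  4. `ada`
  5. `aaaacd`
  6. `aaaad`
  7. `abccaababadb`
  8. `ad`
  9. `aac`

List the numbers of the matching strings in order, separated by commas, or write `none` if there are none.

1 → match
2 → no match
3 → no match — must start with `a`
4 → no match
5 → no match
6 → match
7 → no match
8 → match
9 → match

1, 6, 8, 9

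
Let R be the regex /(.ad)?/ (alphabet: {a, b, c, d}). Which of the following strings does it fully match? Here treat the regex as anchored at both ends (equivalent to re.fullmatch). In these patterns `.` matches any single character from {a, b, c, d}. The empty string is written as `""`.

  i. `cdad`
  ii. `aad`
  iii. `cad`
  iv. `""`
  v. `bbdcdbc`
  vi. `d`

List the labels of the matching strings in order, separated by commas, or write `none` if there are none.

ii, iii, iv

i → no match
ii → match
iii → match
iv → match
v → no match
vi → no match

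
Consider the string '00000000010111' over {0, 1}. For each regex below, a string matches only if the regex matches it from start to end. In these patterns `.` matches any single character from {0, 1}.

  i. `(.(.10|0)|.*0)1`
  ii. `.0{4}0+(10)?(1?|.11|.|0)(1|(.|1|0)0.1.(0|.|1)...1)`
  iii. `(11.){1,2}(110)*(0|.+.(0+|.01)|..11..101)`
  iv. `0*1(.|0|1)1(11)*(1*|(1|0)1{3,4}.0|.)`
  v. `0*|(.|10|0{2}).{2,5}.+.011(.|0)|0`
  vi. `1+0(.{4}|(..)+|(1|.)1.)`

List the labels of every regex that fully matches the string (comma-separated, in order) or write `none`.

i → no match
ii → no match
iii → no match — must start with '11'
iv → match
v → match
vi → no match — must start with '1'

iv, v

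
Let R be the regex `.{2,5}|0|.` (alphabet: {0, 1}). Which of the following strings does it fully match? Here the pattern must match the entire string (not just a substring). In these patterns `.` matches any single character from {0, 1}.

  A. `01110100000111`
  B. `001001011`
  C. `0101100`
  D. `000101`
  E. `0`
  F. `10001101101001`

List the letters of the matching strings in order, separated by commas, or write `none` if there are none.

A → no match
B → no match
C → no match
D → no match
E → match
F → no match

E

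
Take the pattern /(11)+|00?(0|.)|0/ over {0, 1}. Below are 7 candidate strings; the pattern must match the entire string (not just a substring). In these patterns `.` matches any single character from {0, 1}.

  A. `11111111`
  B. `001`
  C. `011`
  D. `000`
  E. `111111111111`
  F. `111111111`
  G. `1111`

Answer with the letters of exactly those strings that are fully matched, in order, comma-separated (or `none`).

A → match
B → match
C → no match
D → match
E → match
F → no match
G → match

A, B, D, E, G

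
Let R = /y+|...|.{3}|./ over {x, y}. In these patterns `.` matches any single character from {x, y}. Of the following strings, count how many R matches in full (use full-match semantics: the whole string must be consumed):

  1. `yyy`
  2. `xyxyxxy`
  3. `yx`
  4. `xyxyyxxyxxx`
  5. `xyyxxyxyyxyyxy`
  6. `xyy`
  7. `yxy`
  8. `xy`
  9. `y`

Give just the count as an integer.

1 → match
2 → no match
3 → no match
4 → no match
5 → no match
6 → match
7 → match
8 → no match
9 → match
Total matched: 4

4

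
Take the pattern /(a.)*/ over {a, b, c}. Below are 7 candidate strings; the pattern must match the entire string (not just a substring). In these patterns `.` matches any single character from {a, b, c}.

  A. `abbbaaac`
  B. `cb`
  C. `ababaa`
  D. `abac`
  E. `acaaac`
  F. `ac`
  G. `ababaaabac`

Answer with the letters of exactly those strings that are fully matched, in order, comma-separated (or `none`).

C, D, E, F, G

A → no match
B → no match
C → match
D → match
E → match
F → match
G → match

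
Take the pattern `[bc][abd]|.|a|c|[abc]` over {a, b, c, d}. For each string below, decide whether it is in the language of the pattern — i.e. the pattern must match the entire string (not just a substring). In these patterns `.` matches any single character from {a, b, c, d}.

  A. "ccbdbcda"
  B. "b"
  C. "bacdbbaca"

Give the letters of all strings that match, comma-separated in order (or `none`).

B

A → no match
B → match
C → no match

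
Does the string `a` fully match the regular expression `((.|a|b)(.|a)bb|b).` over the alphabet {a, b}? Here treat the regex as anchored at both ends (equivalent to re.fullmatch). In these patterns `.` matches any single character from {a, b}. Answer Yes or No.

No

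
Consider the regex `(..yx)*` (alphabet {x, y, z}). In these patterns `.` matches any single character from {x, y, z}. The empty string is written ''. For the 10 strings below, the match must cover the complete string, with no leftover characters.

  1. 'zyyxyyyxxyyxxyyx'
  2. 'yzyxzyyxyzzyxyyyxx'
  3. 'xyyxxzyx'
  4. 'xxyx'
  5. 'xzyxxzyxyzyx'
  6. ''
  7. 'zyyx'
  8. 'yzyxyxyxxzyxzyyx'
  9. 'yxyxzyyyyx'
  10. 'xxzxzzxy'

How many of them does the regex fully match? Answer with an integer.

7

1 → match
2 → no match
3 → match
4 → match
5 → match
6 → match
7 → match
8 → match
9 → no match
10 → no match
Total matched: 7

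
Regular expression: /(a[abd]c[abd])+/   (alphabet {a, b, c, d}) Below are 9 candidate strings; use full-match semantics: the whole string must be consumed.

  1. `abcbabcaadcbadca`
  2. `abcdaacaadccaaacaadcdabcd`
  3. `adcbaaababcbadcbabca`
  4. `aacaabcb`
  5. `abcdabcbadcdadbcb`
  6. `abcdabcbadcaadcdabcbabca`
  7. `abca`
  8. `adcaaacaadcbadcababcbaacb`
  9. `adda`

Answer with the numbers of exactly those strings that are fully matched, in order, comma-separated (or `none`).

1 → match
2 → no match
3 → no match
4 → match
5 → no match
6 → match
7 → match
8 → no match
9 → no match

1, 4, 6, 7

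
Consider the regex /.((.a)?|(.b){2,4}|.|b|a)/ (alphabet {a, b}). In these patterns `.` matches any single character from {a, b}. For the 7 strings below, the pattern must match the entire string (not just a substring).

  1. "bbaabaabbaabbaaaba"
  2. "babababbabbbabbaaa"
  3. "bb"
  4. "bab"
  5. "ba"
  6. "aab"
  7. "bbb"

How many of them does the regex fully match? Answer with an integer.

1 → no match
2 → no match
3 → match
4 → no match
5 → match
6 → no match
7 → no match
Total matched: 2

2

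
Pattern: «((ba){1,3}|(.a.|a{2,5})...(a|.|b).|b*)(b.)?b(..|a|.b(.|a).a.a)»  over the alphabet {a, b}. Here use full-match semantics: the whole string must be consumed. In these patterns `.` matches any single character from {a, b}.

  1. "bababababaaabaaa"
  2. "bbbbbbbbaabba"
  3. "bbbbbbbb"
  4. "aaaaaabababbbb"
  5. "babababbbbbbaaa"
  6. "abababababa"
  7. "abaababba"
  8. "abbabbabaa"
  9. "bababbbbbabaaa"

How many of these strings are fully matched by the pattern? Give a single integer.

1 → no match
2 → no match
3 → match
4 → no match
5 → no match
6 → no match
7 → no match
8 → no match
9 → match
Total matched: 2

2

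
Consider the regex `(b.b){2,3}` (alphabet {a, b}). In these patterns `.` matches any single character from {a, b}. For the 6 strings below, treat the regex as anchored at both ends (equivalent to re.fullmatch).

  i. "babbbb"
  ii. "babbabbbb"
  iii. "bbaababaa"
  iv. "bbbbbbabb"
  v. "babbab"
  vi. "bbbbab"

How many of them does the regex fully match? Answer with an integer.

4

i → match
ii → match
iii → no match — must end with "b"
iv → no match
v → match
vi → match
Total matched: 4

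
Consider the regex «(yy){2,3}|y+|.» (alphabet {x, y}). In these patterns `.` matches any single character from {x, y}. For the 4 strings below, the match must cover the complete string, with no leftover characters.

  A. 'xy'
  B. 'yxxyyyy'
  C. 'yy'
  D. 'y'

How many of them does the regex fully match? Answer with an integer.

A → no match
B → no match
C → match
D → match
Total matched: 2

2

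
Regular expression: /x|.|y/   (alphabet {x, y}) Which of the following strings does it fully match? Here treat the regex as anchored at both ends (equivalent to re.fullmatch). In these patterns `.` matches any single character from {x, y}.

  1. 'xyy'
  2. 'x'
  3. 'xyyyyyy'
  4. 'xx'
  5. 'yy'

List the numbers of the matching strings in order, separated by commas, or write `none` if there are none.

1 → no match
2 → match
3 → no match
4 → no match
5 → no match

2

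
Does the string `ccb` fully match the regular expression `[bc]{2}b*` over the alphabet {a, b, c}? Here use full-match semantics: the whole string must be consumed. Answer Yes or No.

Yes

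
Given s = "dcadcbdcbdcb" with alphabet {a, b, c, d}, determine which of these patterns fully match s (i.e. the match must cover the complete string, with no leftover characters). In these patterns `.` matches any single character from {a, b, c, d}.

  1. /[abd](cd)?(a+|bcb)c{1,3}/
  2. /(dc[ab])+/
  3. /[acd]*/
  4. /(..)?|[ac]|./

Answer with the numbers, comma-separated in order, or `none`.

1 → no match — must end with "c"
2 → match
3 → no match
4 → no match

2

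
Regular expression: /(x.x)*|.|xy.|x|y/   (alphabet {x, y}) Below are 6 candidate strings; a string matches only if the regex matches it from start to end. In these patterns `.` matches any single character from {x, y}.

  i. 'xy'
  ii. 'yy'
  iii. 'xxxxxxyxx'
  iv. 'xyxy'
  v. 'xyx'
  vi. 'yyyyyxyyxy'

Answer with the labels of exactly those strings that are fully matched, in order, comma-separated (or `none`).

i → no match
ii → no match
iii → no match
iv → no match
v → match
vi → no match

v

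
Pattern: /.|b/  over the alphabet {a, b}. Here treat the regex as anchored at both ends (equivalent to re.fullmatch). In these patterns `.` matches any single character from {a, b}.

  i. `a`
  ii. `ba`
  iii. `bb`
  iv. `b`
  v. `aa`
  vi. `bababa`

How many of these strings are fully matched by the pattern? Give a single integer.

i → match
ii → no match
iii → no match
iv → match
v → no match
vi → no match
Total matched: 2

2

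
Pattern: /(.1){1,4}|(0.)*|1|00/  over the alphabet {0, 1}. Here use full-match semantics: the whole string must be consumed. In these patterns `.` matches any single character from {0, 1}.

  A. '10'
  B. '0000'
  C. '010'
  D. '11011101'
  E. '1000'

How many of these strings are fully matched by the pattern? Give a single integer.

A → no match
B → match
C → no match
D → match
E → no match
Total matched: 2

2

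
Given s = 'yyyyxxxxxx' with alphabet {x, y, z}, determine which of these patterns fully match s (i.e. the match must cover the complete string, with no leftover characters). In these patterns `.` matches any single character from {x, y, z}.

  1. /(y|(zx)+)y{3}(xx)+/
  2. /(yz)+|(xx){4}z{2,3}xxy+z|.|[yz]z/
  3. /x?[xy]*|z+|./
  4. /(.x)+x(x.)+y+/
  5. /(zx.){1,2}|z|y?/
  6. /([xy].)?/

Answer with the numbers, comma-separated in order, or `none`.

1 → match
2 → no match
3 → match
4 → no match — must end with 'y'
5 → no match
6 → no match

1, 3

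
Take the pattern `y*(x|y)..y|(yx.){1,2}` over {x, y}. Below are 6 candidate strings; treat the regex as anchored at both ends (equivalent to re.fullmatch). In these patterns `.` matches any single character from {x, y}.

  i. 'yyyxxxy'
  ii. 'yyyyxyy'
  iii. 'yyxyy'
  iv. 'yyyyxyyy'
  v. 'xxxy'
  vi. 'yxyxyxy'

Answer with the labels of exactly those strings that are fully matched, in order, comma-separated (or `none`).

i → match
ii → match
iii → match
iv → match
v → match
vi → no match

i, ii, iii, iv, v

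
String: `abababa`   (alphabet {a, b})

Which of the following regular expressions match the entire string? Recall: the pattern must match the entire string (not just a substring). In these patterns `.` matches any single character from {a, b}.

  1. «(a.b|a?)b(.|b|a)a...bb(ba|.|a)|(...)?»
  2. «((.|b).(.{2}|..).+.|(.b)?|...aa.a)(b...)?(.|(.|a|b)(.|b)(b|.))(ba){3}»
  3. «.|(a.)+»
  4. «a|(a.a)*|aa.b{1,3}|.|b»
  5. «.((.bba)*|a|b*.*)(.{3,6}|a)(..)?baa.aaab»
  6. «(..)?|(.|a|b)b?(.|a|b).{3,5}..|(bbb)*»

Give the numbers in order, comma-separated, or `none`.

1 → no match
2 → match
3 → no match
4 → no match
5 → no match — must end with `aaab`
6 → match

2, 6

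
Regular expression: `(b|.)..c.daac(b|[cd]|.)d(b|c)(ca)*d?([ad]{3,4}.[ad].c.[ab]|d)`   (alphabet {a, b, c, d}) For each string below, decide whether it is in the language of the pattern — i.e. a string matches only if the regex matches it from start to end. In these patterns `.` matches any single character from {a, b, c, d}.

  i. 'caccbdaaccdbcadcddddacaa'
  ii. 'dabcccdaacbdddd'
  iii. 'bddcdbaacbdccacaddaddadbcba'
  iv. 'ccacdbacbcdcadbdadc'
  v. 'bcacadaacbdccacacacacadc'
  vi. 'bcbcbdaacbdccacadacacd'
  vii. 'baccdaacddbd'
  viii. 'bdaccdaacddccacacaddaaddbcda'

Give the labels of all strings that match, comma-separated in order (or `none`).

i → no match
ii → no match
iii → no match
iv → no match
v → no match
vi → no match
vii → no match
viii → match

viii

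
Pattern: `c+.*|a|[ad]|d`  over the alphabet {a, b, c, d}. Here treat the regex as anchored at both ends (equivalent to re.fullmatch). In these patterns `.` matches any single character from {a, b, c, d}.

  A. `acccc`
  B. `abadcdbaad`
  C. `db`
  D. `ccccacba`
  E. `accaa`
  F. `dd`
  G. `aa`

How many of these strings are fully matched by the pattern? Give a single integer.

A → no match
B → no match
C → no match
D → match
E → no match
F → no match
G → no match
Total matched: 1

1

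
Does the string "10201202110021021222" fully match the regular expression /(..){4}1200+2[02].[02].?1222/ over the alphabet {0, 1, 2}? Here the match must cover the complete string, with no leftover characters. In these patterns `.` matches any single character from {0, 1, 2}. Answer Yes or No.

No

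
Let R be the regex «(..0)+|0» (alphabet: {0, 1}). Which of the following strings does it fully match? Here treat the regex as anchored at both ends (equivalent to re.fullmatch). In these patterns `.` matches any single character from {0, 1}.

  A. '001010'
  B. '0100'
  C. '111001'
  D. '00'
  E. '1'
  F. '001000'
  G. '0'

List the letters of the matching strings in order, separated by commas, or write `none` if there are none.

A → no match
B → no match
C → no match — must end with '0'
D → no match
E → no match — must end with '0'
F → no match
G → match

G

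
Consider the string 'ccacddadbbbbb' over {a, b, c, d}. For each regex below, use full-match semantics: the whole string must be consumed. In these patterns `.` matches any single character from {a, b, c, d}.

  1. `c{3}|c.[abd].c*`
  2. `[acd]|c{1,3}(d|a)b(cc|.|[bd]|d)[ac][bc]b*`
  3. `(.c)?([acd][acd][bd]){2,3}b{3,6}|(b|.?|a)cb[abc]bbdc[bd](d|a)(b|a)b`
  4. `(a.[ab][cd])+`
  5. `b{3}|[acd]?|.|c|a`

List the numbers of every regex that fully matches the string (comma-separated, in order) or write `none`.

1 → no match
2 → no match
3 → match
4 → no match — must start with 'a'
5 → no match

3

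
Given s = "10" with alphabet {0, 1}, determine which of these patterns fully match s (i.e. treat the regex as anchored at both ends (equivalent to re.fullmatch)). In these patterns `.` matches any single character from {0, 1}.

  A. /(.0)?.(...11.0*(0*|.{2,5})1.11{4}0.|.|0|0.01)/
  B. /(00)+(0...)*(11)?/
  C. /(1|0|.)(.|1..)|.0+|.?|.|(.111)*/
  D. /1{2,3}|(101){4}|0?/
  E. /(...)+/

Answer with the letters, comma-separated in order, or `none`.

A, C

A → match
B → no match — must start with "00"
C → match
D → no match
E → no match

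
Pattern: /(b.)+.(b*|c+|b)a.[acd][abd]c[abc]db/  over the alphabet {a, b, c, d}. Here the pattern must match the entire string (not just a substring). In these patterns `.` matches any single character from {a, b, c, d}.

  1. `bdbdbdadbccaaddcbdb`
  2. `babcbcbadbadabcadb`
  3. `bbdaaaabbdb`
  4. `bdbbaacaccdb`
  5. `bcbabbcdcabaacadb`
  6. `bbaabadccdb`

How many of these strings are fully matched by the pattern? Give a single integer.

1 → no match
2 → match
3 → no match
4 → match
5 → no match
6 → match
Total matched: 3

3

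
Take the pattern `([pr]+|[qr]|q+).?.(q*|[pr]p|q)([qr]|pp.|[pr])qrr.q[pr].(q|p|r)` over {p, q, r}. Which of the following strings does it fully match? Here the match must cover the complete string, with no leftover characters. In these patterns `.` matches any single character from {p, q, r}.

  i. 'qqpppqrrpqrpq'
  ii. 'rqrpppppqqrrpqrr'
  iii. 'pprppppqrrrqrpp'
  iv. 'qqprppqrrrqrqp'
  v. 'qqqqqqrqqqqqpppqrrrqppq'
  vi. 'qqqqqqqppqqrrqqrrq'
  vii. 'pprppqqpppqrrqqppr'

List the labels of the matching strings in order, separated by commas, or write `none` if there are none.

i → match
ii → no match
iii → match
iv → match
v → match
vi → match
vii → match

i, iii, iv, v, vi, vii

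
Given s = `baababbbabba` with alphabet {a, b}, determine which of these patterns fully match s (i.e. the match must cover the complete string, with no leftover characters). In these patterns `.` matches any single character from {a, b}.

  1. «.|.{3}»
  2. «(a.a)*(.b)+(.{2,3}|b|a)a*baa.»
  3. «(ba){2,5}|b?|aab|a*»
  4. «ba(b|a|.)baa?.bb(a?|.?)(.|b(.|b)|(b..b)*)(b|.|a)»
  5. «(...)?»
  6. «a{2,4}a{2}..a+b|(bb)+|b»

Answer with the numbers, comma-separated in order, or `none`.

1 → no match
2 → no match
3 → no match
4 → match
5 → no match
6 → no match

4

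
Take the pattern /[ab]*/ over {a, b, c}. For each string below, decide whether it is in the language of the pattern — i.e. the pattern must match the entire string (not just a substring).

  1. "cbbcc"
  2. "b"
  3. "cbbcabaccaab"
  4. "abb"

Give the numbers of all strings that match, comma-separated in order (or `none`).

2, 4

1 → no match
2 → match
3 → no match
4 → match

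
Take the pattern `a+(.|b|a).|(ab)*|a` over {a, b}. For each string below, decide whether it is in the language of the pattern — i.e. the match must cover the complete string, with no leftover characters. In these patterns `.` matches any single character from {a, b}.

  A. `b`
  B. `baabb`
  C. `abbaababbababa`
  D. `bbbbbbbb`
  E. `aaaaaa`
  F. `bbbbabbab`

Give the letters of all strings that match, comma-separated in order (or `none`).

E

A → no match
B → no match
C → no match
D → no match
E → match
F → no match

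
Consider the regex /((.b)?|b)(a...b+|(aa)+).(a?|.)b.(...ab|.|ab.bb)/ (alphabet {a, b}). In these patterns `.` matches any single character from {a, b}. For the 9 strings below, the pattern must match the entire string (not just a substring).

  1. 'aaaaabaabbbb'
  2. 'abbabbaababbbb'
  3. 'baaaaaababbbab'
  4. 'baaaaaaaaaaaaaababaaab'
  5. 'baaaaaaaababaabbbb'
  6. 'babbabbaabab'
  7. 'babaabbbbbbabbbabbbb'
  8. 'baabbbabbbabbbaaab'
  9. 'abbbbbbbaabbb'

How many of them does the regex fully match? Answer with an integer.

7

1 → match
2 → no match
3 → match
4 → match
5 → match
6 → match
7 → match
8 → no match
9 → match
Total matched: 7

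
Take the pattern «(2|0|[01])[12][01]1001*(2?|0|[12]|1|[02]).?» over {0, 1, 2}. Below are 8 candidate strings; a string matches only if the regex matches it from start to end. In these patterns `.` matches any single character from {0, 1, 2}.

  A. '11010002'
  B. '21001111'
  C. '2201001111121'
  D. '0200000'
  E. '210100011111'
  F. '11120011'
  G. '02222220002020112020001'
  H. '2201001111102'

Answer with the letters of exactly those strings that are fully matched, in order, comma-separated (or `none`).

A, C, H

A → match
B → no match
C → match
D → no match
E → no match
F → no match
G → no match
H → match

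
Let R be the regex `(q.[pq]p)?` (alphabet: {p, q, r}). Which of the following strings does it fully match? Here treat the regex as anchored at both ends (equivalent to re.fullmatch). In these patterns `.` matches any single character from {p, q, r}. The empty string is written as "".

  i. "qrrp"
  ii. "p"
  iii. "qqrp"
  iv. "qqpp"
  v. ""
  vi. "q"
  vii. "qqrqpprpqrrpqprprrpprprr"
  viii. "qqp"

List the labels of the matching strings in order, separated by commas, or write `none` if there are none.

iv, v

i → no match
ii → no match
iii → no match
iv → match
v → match
vi → no match
vii → no match
viii → no match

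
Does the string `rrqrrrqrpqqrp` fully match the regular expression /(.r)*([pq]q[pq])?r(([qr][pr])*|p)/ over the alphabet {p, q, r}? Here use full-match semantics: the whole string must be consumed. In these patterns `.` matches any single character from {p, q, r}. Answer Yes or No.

Yes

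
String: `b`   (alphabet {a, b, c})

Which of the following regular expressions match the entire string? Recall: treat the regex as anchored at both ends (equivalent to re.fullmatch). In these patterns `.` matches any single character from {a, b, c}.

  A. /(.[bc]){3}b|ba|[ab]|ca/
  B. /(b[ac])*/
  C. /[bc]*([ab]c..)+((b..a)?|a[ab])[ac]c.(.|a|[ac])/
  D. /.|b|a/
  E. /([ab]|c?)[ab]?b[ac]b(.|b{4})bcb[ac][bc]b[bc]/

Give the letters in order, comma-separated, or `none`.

A → match
B → no match
C → no match
D → match
E → no match

A, D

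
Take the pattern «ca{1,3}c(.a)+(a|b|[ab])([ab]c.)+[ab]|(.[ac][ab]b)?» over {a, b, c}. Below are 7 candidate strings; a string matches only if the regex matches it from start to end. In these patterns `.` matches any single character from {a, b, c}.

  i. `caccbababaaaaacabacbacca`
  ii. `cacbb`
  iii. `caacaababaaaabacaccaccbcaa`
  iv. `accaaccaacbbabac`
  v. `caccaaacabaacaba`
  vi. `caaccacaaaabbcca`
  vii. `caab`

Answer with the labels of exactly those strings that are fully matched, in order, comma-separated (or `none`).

vii

i → no match
ii → no match
iii → no match
iv → no match
v → no match
vi → no match
vii → match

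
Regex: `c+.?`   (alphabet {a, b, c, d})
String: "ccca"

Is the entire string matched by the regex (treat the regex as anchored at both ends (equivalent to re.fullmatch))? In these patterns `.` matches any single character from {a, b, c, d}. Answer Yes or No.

Yes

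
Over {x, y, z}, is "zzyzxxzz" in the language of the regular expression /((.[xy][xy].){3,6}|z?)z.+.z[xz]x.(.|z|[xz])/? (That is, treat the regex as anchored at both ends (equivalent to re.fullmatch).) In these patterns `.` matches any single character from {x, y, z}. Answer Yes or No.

Yes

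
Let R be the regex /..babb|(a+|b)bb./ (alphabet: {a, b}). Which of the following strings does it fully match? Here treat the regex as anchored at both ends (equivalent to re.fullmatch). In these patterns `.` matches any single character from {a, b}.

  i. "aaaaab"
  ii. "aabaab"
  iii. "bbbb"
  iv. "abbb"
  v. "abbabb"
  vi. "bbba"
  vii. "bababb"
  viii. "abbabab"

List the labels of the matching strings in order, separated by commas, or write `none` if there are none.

iii, iv, v, vi, vii

i → no match
ii → no match
iii → match
iv → match
v → match
vi → match
vii → match
viii → no match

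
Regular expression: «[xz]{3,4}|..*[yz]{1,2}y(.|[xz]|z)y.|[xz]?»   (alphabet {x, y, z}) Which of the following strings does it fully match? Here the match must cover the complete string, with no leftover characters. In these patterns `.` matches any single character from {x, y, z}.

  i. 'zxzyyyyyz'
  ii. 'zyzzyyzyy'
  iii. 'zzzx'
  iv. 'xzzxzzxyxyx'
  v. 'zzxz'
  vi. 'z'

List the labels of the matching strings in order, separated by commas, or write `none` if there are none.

i → match
ii → match
iii → match
iv → no match
v → match
vi → match

i, ii, iii, v, vi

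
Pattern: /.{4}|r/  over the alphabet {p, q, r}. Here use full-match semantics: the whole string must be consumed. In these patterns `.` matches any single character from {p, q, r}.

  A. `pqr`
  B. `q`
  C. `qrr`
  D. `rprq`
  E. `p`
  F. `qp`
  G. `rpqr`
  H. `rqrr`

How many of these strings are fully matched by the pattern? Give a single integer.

A. `pqr` → no match
B. `q` → no match
C. `qrr` → no match
D. `rprq` → match
E. `p` → no match
F. `qp` → no match
G. `rpqr` → match
H. `rqrr` → match
Total matched: 3

3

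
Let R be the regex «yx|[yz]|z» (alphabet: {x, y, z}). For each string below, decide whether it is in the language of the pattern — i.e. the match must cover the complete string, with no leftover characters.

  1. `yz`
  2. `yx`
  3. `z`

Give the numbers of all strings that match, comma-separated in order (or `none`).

2, 3

1. `yz` → no match
2. `yx` → match
3. `z` → match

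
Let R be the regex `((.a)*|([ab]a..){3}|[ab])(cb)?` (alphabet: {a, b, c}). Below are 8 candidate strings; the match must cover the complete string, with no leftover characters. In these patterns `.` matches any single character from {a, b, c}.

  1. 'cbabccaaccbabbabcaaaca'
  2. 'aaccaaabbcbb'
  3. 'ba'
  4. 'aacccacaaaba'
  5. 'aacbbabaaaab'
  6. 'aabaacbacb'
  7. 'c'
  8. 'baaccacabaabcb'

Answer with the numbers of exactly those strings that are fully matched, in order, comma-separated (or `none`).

1 → no match
2. 'aaccaaabbcbb' → no match
3. 'ba' → match
4. 'aacccacaaaba' → no match
5. 'aacbbabaaaab' → match
6. 'aabaacbacb' → no match
7. 'c' → no match
8 → no match

3, 5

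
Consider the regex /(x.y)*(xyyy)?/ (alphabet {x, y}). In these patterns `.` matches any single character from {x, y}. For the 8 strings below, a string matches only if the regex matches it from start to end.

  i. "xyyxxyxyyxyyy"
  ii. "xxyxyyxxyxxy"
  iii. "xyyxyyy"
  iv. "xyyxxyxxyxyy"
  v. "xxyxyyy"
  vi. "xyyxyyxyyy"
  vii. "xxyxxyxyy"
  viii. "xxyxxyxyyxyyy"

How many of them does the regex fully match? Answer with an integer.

8

i → match
ii → match
iii → match
iv → match
v → match
vi → match
vii → match
viii → match
Total matched: 8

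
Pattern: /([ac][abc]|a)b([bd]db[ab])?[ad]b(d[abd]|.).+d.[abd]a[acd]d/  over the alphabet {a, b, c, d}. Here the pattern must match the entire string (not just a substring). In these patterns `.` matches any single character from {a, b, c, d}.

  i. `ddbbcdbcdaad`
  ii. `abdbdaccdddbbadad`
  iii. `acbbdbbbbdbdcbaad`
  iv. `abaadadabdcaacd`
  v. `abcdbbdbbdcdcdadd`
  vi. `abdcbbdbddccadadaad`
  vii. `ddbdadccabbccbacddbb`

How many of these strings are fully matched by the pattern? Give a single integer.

i. `ddbbcdbcdaad` → no match
ii → no match
iii → no match
iv → no match
v → no match
vi → no match
vii → no match — must end with `d`
Total matched: 0

0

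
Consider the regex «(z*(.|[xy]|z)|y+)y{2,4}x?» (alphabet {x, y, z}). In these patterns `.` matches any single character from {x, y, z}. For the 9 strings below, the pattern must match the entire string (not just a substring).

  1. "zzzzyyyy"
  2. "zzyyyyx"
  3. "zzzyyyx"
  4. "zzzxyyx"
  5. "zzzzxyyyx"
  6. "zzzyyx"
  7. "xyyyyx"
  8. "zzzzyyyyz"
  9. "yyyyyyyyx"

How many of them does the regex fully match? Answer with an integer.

1 → match
2 → match
3 → match
4 → match
5 → match
6 → match
7 → match
8 → no match
9 → match
Total matched: 8

8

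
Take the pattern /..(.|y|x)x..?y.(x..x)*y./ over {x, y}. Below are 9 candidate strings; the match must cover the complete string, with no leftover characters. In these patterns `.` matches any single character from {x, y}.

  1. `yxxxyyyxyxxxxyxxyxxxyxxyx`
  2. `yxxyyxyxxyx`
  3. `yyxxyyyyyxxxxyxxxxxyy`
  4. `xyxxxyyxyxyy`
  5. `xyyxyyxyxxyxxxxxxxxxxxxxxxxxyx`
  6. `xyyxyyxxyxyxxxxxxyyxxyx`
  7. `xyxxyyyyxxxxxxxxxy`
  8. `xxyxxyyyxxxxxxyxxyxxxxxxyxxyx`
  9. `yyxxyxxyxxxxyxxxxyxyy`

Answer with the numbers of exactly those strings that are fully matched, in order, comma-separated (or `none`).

1

1 → match
2. `yxxyyxyxxyx` → no match
3 → no match
4. `xyxxxyyxyxyy` → no match
5 → no match
6 → no match
7 → no match
8 → no match
9 → no match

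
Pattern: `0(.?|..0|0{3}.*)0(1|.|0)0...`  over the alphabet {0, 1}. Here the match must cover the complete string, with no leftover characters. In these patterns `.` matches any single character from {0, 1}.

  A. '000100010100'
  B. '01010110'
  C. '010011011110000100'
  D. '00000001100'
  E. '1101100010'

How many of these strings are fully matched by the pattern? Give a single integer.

A → no match
B → match
C → no match
D → no match
E → no match — must start with '0'
Total matched: 1

1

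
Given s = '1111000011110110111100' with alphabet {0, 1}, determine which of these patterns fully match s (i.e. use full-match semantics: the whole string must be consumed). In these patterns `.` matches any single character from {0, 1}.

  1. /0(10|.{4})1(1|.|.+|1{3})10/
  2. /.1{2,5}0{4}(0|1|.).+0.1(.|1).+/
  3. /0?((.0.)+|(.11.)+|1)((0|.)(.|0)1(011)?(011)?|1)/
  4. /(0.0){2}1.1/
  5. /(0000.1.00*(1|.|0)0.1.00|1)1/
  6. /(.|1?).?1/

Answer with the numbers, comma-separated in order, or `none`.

2

1 → no match — must start with '0'
2 → match
3 → no match
4 → no match — must start with '0'
5 → no match — must end with '1'
6 → no match — must end with '1'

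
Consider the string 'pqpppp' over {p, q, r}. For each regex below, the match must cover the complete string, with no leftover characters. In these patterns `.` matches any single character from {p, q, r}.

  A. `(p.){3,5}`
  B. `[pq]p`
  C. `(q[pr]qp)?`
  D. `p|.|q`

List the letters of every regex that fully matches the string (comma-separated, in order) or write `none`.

A → match
B → no match
C → no match
D → no match

A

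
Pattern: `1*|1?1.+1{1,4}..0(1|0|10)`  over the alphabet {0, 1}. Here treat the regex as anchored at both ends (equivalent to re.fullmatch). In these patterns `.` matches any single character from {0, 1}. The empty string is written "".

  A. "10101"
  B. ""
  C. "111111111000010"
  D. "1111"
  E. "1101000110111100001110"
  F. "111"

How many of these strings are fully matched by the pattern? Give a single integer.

A. "10101" → no match
B. "" → match
C → no match
D. "1111" → match
E → no match
F. "111" → match
Total matched: 3

3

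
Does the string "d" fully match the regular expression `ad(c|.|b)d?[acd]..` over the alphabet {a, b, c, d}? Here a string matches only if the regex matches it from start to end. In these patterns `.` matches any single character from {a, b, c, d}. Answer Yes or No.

Every match must start with "ad", but "d" does not.

No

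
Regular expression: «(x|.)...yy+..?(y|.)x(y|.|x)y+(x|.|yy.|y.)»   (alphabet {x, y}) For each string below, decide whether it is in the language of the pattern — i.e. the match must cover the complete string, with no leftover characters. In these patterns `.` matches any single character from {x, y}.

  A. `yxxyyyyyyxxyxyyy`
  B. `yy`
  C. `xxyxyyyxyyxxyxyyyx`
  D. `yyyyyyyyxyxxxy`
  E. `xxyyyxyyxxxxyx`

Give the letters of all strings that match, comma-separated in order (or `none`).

A → match
B. `yy` → no match
C → no match
D → no match
E → no match

A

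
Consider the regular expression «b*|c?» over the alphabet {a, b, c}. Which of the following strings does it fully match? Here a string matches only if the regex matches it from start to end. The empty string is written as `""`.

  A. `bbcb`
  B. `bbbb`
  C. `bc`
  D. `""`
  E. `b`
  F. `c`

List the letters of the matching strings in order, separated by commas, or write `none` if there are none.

A → no match
B → match
C → no match
D → match
E → match
F → match

B, D, E, F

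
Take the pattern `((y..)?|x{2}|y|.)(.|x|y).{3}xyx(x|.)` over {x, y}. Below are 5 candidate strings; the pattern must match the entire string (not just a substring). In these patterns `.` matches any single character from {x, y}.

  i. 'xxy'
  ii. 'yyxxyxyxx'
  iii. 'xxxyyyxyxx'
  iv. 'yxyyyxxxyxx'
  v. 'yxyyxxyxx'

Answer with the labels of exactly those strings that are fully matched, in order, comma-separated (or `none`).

i → no match
ii → match
iii → match
iv → match
v → match

ii, iii, iv, v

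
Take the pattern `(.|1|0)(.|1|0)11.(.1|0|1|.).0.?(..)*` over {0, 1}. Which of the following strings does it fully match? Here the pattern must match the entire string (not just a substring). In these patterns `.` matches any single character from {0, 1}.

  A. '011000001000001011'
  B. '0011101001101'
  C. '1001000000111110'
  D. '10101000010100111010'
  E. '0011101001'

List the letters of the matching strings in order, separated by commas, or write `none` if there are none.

B, E

A → no match
B → match
C → no match
D → no match
E. '0011101001' → match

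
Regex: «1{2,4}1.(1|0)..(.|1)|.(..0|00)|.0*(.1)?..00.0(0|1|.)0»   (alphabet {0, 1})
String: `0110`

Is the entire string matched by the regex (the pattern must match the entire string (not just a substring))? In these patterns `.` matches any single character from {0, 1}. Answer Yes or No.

Yes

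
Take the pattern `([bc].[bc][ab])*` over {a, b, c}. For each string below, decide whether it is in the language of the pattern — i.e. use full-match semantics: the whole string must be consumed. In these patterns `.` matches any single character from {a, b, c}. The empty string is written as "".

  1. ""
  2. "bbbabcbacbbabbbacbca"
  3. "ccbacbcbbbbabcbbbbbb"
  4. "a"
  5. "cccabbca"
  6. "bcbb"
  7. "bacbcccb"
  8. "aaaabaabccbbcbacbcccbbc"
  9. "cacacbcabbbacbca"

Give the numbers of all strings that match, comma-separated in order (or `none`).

1 → match
2 → match
3 → match
4 → no match
5 → match
6 → match
7 → match
8 → no match
9 → match

1, 2, 3, 5, 6, 7, 9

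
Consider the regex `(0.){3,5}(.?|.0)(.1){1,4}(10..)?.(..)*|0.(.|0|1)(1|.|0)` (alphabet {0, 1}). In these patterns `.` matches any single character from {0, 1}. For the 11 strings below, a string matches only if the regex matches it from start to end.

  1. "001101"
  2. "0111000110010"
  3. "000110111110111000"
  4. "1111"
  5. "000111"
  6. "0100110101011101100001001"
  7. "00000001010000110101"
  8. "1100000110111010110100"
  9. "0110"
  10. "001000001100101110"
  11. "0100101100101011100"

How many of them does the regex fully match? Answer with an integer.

1

1 → no match
2 → no match
3 → no match
4 → no match — must start with "0"
5 → no match
6 → no match
7 → no match
8 → no match — must start with "0"
9 → match
10 → no match
11 → no match
Total matched: 1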